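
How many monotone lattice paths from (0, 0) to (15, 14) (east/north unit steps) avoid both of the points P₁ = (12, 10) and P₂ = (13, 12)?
Number of paths = 35363978

Inclusion–exclusion. Total paths: C(29, 15) = 77558760. Through P₁: C(22, 12)·C(7, 3) = 22632610. Through P₂: C(25, 13)·C(4, 2) = 31201800. Since P₁ is strictly southwest of P₂, a monotone path through both must visit P₁ then P₂; paths through both = C(22, 12)·C(3, 1)·C(4, 2) = 11639628. Avoid both = 77558760 − 22632610 − 31201800 + 11639628 = 35363978.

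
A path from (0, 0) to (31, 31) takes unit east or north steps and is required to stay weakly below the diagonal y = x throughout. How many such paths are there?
Number of paths = 14544636039226909

By the reflection principle (André's argument), the number of monotone paths to (31, 31) with n ≤ m that never go above y = x is C(62, 31) − C(62, 32) = 465428353255261088 − 450883717216034179 = 14544636039226909.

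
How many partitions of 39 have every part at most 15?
p(39, parts ≤ 15) = 25469

Use the recurrence p(n, m) = p(n, m−1) + p(n−m, m): either the largest part is < m (count p(n, m−1)) or the largest part is exactly m (remove one copy of m, count p(n−m, m)). With p(0, ·) = 1 this gives p(39, parts ≤ 15) = 25469. (By conjugating Young diagrams, this also counts partitions of 39 into at most 15 parts.)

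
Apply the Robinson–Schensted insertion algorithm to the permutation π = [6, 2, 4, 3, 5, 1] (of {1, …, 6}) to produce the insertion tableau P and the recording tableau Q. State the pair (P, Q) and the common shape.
P = [1, 3, 5] / [2] / [4] / [6];  Q = [1, 3, 5] / [2] / [4] / [6];  common shape = (3, 1, 1, 1)

Row-insert the values π_1, π_2, … into P one at a time, bumping the leftmost entry strictly greater than the inserted value down to the next row. The recording tableau Q records, in position (i, j), the step at which that cell was added to P.
  Insert 6 (step 1): P = [6];  Q = [1]
  Insert 2 (step 2): P = [2] / [6];  Q = [1] / [2]
  Insert 4 (step 3): P = [2, 4] / [6];  Q = [1, 3] / [2]
  Insert 3 (step 4): P = [2, 3] / [4] / [6];  Q = [1, 3] / [2] / [4]
  Insert 5 (step 5): P = [2, 3, 5] / [4] / [6];  Q = [1, 3, 5] / [2] / [4]
  Insert 1 (step 6): P = [1, 3, 5] / [2] / [4] / [6];  Q = [1, 3, 5] / [2] / [4] / [6]
Final shape: (3, 1, 1, 1).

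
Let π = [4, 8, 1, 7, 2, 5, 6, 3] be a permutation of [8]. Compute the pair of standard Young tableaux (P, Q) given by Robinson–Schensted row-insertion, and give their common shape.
P = [1, 2, 3, 6] / [4, 5] / [7] / [8];  Q = [1, 2, 6, 7] / [3, 4] / [5] / [8];  common shape = (4, 2, 1, 1)

Row-insert the values π_1, π_2, … into P one at a time, bumping the leftmost entry strictly greater than the inserted value down to the next row. The recording tableau Q records, in position (i, j), the step at which that cell was added to P.
  Insert 4 (step 1): P = [4];  Q = [1]
  Insert 8 (step 2): P = [4, 8];  Q = [1, 2]
  Insert 1 (step 3): P = [1, 8] / [4];  Q = [1, 2] / [3]
  Insert 7 (step 4): P = [1, 7] / [4, 8];  Q = [1, 2] / [3, 4]
  Insert 2 (step 5): P = [1, 2] / [4, 7] / [8];  Q = [1, 2] / [3, 4] / [5]
  Insert 5 (step 6): P = [1, 2, 5] / [4, 7] / [8];  Q = [1, 2, 6] / [3, 4] / [5]
  Insert 6 (step 7): P = [1, 2, 5, 6] / [4, 7] / [8];  Q = [1, 2, 6, 7] / [3, 4] / [5]
  Insert 3 (step 8): P = [1, 2, 3, 6] / [4, 5] / [7] / [8];  Q = [1, 2, 6, 7] / [3, 4] / [5] / [8]
Final shape: (4, 2, 1, 1).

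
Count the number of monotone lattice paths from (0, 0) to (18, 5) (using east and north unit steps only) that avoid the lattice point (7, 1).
Number of paths = 22729

Total paths from (0, 0) to (18, 5): C(23, 18) = 33649. Paths through (7, 1): (paths (0, 0) → (7, 1)) × (paths (7, 1) → (18, 5)) = C(8, 7) · C(15, 11) = 8 · 1365 = 10920. Avoidance count = 33649 − 10920 = 22729.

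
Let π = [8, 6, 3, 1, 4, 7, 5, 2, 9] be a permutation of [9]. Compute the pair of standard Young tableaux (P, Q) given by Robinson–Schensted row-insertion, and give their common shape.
P = [1, 2, 5, 9] / [3, 4] / [6, 7] / [8];  Q = [1, 5, 6, 9] / [2, 7] / [3, 8] / [4];  common shape = (4, 2, 2, 1)

Row-insert the values π_1, π_2, … into P one at a time, bumping the leftmost entry strictly greater than the inserted value down to the next row. The recording tableau Q records, in position (i, j), the step at which that cell was added to P.
  Insert 8 (step 1): P = [8];  Q = [1]
  Insert 6 (step 2): P = [6] / [8];  Q = [1] / [2]
  Insert 3 (step 3): P = [3] / [6] / [8];  Q = [1] / [2] / [3]
  Insert 1 (step 4): P = [1] / [3] / [6] / [8];  Q = [1] / [2] / [3] / [4]
  Insert 4 (step 5): P = [1, 4] / [3] / [6] / [8];  Q = [1, 5] / [2] / [3] / [4]
  Insert 7 (step 6): P = [1, 4, 7] / [3] / [6] / [8];  Q = [1, 5, 6] / [2] / [3] / [4]
  Insert 5 (step 7): P = [1, 4, 5] / [3, 7] / [6] / [8];  Q = [1, 5, 6] / [2, 7] / [3] / [4]
  Insert 2 (step 8): P = [1, 2, 5] / [3, 4] / [6, 7] / [8];  Q = [1, 5, 6] / [2, 7] / [3, 8] / [4]
  Insert 9 (step 9): P = [1, 2, 5, 9] / [3, 4] / [6, 7] / [8];  Q = [1, 5, 6, 9] / [2, 7] / [3, 8] / [4]
Final shape: (4, 2, 2, 1).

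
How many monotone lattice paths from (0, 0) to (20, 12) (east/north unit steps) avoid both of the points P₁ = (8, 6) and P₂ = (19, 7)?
Number of paths = 166314564

Inclusion–exclusion. Total paths: C(32, 20) = 225792840. Through P₁: C(14, 8)·C(18, 12) = 55747692. Through P₂: C(26, 19)·C(6, 1) = 3946800. Since P₁ is strictly southwest of P₂, a monotone path through both must visit P₁ then P₂; paths through both = C(14, 8)·C(12, 11)·C(6, 1) = 216216. Avoid both = 225792840 − 55747692 − 3946800 + 216216 = 166314564.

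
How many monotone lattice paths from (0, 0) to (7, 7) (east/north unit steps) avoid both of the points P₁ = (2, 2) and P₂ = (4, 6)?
Number of paths = 1440

Inclusion–exclusion. Total paths: C(14, 7) = 3432. Through P₁: C(4, 2)·C(10, 5) = 1512. Through P₂: C(10, 4)·C(4, 3) = 840. Since P₁ is strictly southwest of P₂, a monotone path through both must visit P₁ then P₂; paths through both = C(4, 2)·C(6, 2)·C(4, 3) = 360. Avoid both = 3432 − 1512 − 840 + 360 = 1440.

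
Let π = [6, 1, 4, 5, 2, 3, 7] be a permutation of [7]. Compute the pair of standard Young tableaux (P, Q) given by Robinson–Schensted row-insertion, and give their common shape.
P = [1, 2, 3, 7] / [4, 5] / [6];  Q = [1, 3, 4, 7] / [2, 6] / [5];  common shape = (4, 2, 1)

Row-insert the values π_1, π_2, … into P one at a time, bumping the leftmost entry strictly greater than the inserted value down to the next row. The recording tableau Q records, in position (i, j), the step at which that cell was added to P.
  Insert 6 (step 1): P = [6];  Q = [1]
  Insert 1 (step 2): P = [1] / [6];  Q = [1] / [2]
  Insert 4 (step 3): P = [1, 4] / [6];  Q = [1, 3] / [2]
  Insert 5 (step 4): P = [1, 4, 5] / [6];  Q = [1, 3, 4] / [2]
  Insert 2 (step 5): P = [1, 2, 5] / [4] / [6];  Q = [1, 3, 4] / [2] / [5]
  Insert 3 (step 6): P = [1, 2, 3] / [4, 5] / [6];  Q = [1, 3, 4] / [2, 6] / [5]
  Insert 7 (step 7): P = [1, 2, 3, 7] / [4, 5] / [6];  Q = [1, 3, 4, 7] / [2, 6] / [5]
Final shape: (4, 2, 1).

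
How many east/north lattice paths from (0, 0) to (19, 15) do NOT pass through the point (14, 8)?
Number of paths = 1602709680

Total paths from (0, 0) to (19, 15): C(34, 19) = 1855967520. Paths through (14, 8): (paths (0, 0) → (14, 8)) × (paths (14, 8) → (19, 15)) = C(22, 14) · C(12, 5) = 319770 · 792 = 253257840. Avoidance count = 1855967520 − 253257840 = 1602709680.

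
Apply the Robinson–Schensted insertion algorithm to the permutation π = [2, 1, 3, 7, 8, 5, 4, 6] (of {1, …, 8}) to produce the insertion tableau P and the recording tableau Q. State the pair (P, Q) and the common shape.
P = [1, 3, 4, 6] / [2, 5, 8] / [7];  Q = [1, 3, 4, 5] / [2, 6, 8] / [7];  common shape = (4, 3, 1)

Row-insert the values π_1, π_2, … into P one at a time, bumping the leftmost entry strictly greater than the inserted value down to the next row. The recording tableau Q records, in position (i, j), the step at which that cell was added to P.
  Insert 2 (step 1): P = [2];  Q = [1]
  Insert 1 (step 2): P = [1] / [2];  Q = [1] / [2]
  Insert 3 (step 3): P = [1, 3] / [2];  Q = [1, 3] / [2]
  Insert 7 (step 4): P = [1, 3, 7] / [2];  Q = [1, 3, 4] / [2]
  Insert 8 (step 5): P = [1, 3, 7, 8] / [2];  Q = [1, 3, 4, 5] / [2]
  Insert 5 (step 6): P = [1, 3, 5, 8] / [2, 7];  Q = [1, 3, 4, 5] / [2, 6]
  Insert 4 (step 7): P = [1, 3, 4, 8] / [2, 5] / [7];  Q = [1, 3, 4, 5] / [2, 6] / [7]
  Insert 6 (step 8): P = [1, 3, 4, 6] / [2, 5, 8] / [7];  Q = [1, 3, 4, 5] / [2, 6, 8] / [7]
Final shape: (4, 3, 1).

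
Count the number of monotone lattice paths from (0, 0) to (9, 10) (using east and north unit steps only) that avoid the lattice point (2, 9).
Number of paths = 91938

Total paths from (0, 0) to (9, 10): C(19, 9) = 92378. Paths through (2, 9): (paths (0, 0) → (2, 9)) × (paths (2, 9) → (9, 10)) = C(11, 2) · C(8, 7) = 55 · 8 = 440. Avoidance count = 92378 − 440 = 91938.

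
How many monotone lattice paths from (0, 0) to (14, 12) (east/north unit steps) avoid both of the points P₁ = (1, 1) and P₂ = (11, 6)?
Number of paths = 4130332

Inclusion–exclusion. Total paths: C(26, 14) = 9657700. Through P₁: C(2, 1)·C(24, 13) = 4992288. Through P₂: C(17, 11)·C(9, 3) = 1039584. Since P₁ is strictly southwest of P₂, a monotone path through both must visit P₁ then P₂; paths through both = C(2, 1)·C(15, 10)·C(9, 3) = 504504. Avoid both = 9657700 − 4992288 − 1039584 + 504504 = 4130332.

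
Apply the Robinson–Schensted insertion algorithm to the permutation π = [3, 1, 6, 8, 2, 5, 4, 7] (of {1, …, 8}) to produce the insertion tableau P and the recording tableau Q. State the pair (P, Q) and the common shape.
P = [1, 2, 4, 7] / [3, 5, 8] / [6];  Q = [1, 3, 4, 8] / [2, 5, 6] / [7];  common shape = (4, 3, 1)

Row-insert the values π_1, π_2, … into P one at a time, bumping the leftmost entry strictly greater than the inserted value down to the next row. The recording tableau Q records, in position (i, j), the step at which that cell was added to P.
  Insert 3 (step 1): P = [3];  Q = [1]
  Insert 1 (step 2): P = [1] / [3];  Q = [1] / [2]
  Insert 6 (step 3): P = [1, 6] / [3];  Q = [1, 3] / [2]
  Insert 8 (step 4): P = [1, 6, 8] / [3];  Q = [1, 3, 4] / [2]
  Insert 2 (step 5): P = [1, 2, 8] / [3, 6];  Q = [1, 3, 4] / [2, 5]
  Insert 5 (step 6): P = [1, 2, 5] / [3, 6, 8];  Q = [1, 3, 4] / [2, 5, 6]
  Insert 4 (step 7): P = [1, 2, 4] / [3, 5, 8] / [6];  Q = [1, 3, 4] / [2, 5, 6] / [7]
  Insert 7 (step 8): P = [1, 2, 4, 7] / [3, 5, 8] / [6];  Q = [1, 3, 4, 8] / [2, 5, 6] / [7]
Final shape: (4, 3, 1).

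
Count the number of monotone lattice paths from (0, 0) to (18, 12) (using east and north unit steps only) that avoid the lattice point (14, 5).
Number of paths = 82655985

Total paths from (0, 0) to (18, 12): C(30, 18) = 86493225. Paths through (14, 5): (paths (0, 0) → (14, 5)) × (paths (14, 5) → (18, 12)) = C(19, 14) · C(11, 4) = 11628 · 330 = 3837240. Avoidance count = 86493225 − 3837240 = 82655985.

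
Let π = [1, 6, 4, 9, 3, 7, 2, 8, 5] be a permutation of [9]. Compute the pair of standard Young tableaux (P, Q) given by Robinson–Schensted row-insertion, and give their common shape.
P = [1, 2, 5, 8] / [3, 7] / [4, 9] / [6];  Q = [1, 2, 4, 8] / [3, 6] / [5, 9] / [7];  common shape = (4, 2, 2, 1)

Row-insert the values π_1, π_2, … into P one at a time, bumping the leftmost entry strictly greater than the inserted value down to the next row. The recording tableau Q records, in position (i, j), the step at which that cell was added to P.
  Insert 1 (step 1): P = [1];  Q = [1]
  Insert 6 (step 2): P = [1, 6];  Q = [1, 2]
  Insert 4 (step 3): P = [1, 4] / [6];  Q = [1, 2] / [3]
  Insert 9 (step 4): P = [1, 4, 9] / [6];  Q = [1, 2, 4] / [3]
  Insert 3 (step 5): P = [1, 3, 9] / [4] / [6];  Q = [1, 2, 4] / [3] / [5]
  Insert 7 (step 6): P = [1, 3, 7] / [4, 9] / [6];  Q = [1, 2, 4] / [3, 6] / [5]
  Insert 2 (step 7): P = [1, 2, 7] / [3, 9] / [4] / [6];  Q = [1, 2, 4] / [3, 6] / [5] / [7]
  Insert 8 (step 8): P = [1, 2, 7, 8] / [3, 9] / [4] / [6];  Q = [1, 2, 4, 8] / [3, 6] / [5] / [7]
  Insert 5 (step 9): P = [1, 2, 5, 8] / [3, 7] / [4, 9] / [6];  Q = [1, 2, 4, 8] / [3, 6] / [5, 9] / [7]
Final shape: (4, 2, 2, 1).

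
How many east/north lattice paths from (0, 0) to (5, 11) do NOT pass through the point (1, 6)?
Number of paths = 3486

Total paths from (0, 0) to (5, 11): C(16, 5) = 4368. Paths through (1, 6): (paths (0, 0) → (1, 6)) × (paths (1, 6) → (5, 11)) = C(7, 1) · C(9, 4) = 7 · 126 = 882. Avoidance count = 4368 − 882 = 3486.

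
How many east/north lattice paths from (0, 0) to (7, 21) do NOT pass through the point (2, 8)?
Number of paths = 798480

Total paths from (0, 0) to (7, 21): C(28, 7) = 1184040. Paths through (2, 8): (paths (0, 0) → (2, 8)) × (paths (2, 8) → (7, 21)) = C(10, 2) · C(18, 5) = 45 · 8568 = 385560. Avoidance count = 1184040 − 385560 = 798480.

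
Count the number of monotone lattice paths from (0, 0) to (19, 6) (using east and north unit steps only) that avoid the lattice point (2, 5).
Number of paths = 176722

Total paths from (0, 0) to (19, 6): C(25, 19) = 177100. Paths through (2, 5): (paths (0, 0) → (2, 5)) × (paths (2, 5) → (19, 6)) = C(7, 2) · C(18, 17) = 21 · 18 = 378. Avoidance count = 177100 − 378 = 176722.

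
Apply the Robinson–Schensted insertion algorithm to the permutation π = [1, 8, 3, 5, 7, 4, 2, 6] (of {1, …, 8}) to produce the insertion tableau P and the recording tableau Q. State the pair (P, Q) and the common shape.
P = [1, 2, 4, 6] / [3, 7] / [5] / [8];  Q = [1, 2, 4, 5] / [3, 8] / [6] / [7];  common shape = (4, 2, 1, 1)

Row-insert the values π_1, π_2, … into P one at a time, bumping the leftmost entry strictly greater than the inserted value down to the next row. The recording tableau Q records, in position (i, j), the step at which that cell was added to P.
  Insert 1 (step 1): P = [1];  Q = [1]
  Insert 8 (step 2): P = [1, 8];  Q = [1, 2]
  Insert 3 (step 3): P = [1, 3] / [8];  Q = [1, 2] / [3]
  Insert 5 (step 4): P = [1, 3, 5] / [8];  Q = [1, 2, 4] / [3]
  Insert 7 (step 5): P = [1, 3, 5, 7] / [8];  Q = [1, 2, 4, 5] / [3]
  Insert 4 (step 6): P = [1, 3, 4, 7] / [5] / [8];  Q = [1, 2, 4, 5] / [3] / [6]
  Insert 2 (step 7): P = [1, 2, 4, 7] / [3] / [5] / [8];  Q = [1, 2, 4, 5] / [3] / [6] / [7]
  Insert 6 (step 8): P = [1, 2, 4, 6] / [3, 7] / [5] / [8];  Q = [1, 2, 4, 5] / [3, 8] / [6] / [7]
Final shape: (4, 2, 1, 1).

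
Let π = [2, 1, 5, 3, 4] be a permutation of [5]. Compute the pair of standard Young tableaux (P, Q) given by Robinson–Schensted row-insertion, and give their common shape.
P = [1, 3, 4] / [2, 5];  Q = [1, 3, 5] / [2, 4];  common shape = (3, 2)

Row-insert the values π_1, π_2, … into P one at a time, bumping the leftmost entry strictly greater than the inserted value down to the next row. The recording tableau Q records, in position (i, j), the step at which that cell was added to P.
  Insert 2 (step 1): P = [2];  Q = [1]
  Insert 1 (step 2): P = [1] / [2];  Q = [1] / [2]
  Insert 5 (step 3): P = [1, 5] / [2];  Q = [1, 3] / [2]
  Insert 3 (step 4): P = [1, 3] / [2, 5];  Q = [1, 3] / [2, 4]
  Insert 4 (step 5): P = [1, 3, 4] / [2, 5];  Q = [1, 3, 5] / [2, 4]
Final shape: (3, 2).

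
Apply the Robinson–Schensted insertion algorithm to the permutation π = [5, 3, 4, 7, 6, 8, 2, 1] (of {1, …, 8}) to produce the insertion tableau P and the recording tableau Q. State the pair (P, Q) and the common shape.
P = [1, 4, 6, 8] / [2, 7] / [3] / [5];  Q = [1, 3, 4, 6] / [2, 5] / [7] / [8];  common shape = (4, 2, 1, 1)

Row-insert the values π_1, π_2, … into P one at a time, bumping the leftmost entry strictly greater than the inserted value down to the next row. The recording tableau Q records, in position (i, j), the step at which that cell was added to P.
  Insert 5 (step 1): P = [5];  Q = [1]
  Insert 3 (step 2): P = [3] / [5];  Q = [1] / [2]
  Insert 4 (step 3): P = [3, 4] / [5];  Q = [1, 3] / [2]
  Insert 7 (step 4): P = [3, 4, 7] / [5];  Q = [1, 3, 4] / [2]
  Insert 6 (step 5): P = [3, 4, 6] / [5, 7];  Q = [1, 3, 4] / [2, 5]
  Insert 8 (step 6): P = [3, 4, 6, 8] / [5, 7];  Q = [1, 3, 4, 6] / [2, 5]
  Insert 2 (step 7): P = [2, 4, 6, 8] / [3, 7] / [5];  Q = [1, 3, 4, 6] / [2, 5] / [7]
  Insert 1 (step 8): P = [1, 4, 6, 8] / [2, 7] / [3] / [5];  Q = [1, 3, 4, 6] / [2, 5] / [7] / [8]
Final shape: (4, 2, 1, 1).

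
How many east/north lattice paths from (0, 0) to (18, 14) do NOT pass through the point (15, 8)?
Number of paths = 430249224

Total paths from (0, 0) to (18, 14): C(32, 18) = 471435600. Paths through (15, 8): (paths (0, 0) → (15, 8)) × (paths (15, 8) → (18, 14)) = C(23, 15) · C(9, 3) = 490314 · 84 = 41186376. Avoidance count = 471435600 − 41186376 = 430249224.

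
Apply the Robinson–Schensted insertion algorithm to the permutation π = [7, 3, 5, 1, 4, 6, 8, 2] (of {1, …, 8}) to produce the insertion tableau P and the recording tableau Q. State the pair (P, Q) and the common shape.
P = [1, 2, 6, 8] / [3, 4] / [5] / [7];  Q = [1, 3, 6, 7] / [2, 5] / [4] / [8];  common shape = (4, 2, 1, 1)

Row-insert the values π_1, π_2, … into P one at a time, bumping the leftmost entry strictly greater than the inserted value down to the next row. The recording tableau Q records, in position (i, j), the step at which that cell was added to P.
  Insert 7 (step 1): P = [7];  Q = [1]
  Insert 3 (step 2): P = [3] / [7];  Q = [1] / [2]
  Insert 5 (step 3): P = [3, 5] / [7];  Q = [1, 3] / [2]
  Insert 1 (step 4): P = [1, 5] / [3] / [7];  Q = [1, 3] / [2] / [4]
  Insert 4 (step 5): P = [1, 4] / [3, 5] / [7];  Q = [1, 3] / [2, 5] / [4]
  Insert 6 (step 6): P = [1, 4, 6] / [3, 5] / [7];  Q = [1, 3, 6] / [2, 5] / [4]
  Insert 8 (step 7): P = [1, 4, 6, 8] / [3, 5] / [7];  Q = [1, 3, 6, 7] / [2, 5] / [4]
  Insert 2 (step 8): P = [1, 2, 6, 8] / [3, 4] / [5] / [7];  Q = [1, 3, 6, 7] / [2, 5] / [4] / [8]
Final shape: (4, 2, 1, 1).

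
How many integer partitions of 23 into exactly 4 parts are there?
p(23, 4 parts) = 94

Partitions of n into exactly k parts are in bijection with partitions of n − k into at most k parts (subtract 1 from each part). So p(23, exactly 4) = p(19, parts ≤ 4). Computing via the recurrence p(m, j) = p(m, j−1) + p(m−j, j) gives 94.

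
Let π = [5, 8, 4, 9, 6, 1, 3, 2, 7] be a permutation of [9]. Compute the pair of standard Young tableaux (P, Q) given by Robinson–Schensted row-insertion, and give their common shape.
P = [1, 2, 7] / [3, 6, 9] / [4, 8] / [5];  Q = [1, 2, 4] / [3, 5, 9] / [6, 7] / [8];  common shape = (3, 3, 2, 1)

Row-insert the values π_1, π_2, … into P one at a time, bumping the leftmost entry strictly greater than the inserted value down to the next row. The recording tableau Q records, in position (i, j), the step at which that cell was added to P.
  Insert 5 (step 1): P = [5];  Q = [1]
  Insert 8 (step 2): P = [5, 8];  Q = [1, 2]
  Insert 4 (step 3): P = [4, 8] / [5];  Q = [1, 2] / [3]
  Insert 9 (step 4): P = [4, 8, 9] / [5];  Q = [1, 2, 4] / [3]
  Insert 6 (step 5): P = [4, 6, 9] / [5, 8];  Q = [1, 2, 4] / [3, 5]
  Insert 1 (step 6): P = [1, 6, 9] / [4, 8] / [5];  Q = [1, 2, 4] / [3, 5] / [6]
  Insert 3 (step 7): P = [1, 3, 9] / [4, 6] / [5, 8];  Q = [1, 2, 4] / [3, 5] / [6, 7]
  Insert 2 (step 8): P = [1, 2, 9] / [3, 6] / [4, 8] / [5];  Q = [1, 2, 4] / [3, 5] / [6, 7] / [8]
  Insert 7 (step 9): P = [1, 2, 7] / [3, 6, 9] / [4, 8] / [5];  Q = [1, 2, 4] / [3, 5, 9] / [6, 7] / [8]
Final shape: (3, 3, 2, 1).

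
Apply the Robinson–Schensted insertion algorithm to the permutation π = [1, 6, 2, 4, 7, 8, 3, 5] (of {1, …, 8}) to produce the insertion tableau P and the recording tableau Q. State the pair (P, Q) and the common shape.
P = [1, 2, 3, 5, 8] / [4, 7] / [6];  Q = [1, 2, 4, 5, 6] / [3, 8] / [7];  common shape = (5, 2, 1)

Row-insert the values π_1, π_2, … into P one at a time, bumping the leftmost entry strictly greater than the inserted value down to the next row. The recording tableau Q records, in position (i, j), the step at which that cell was added to P.
  Insert 1 (step 1): P = [1];  Q = [1]
  Insert 6 (step 2): P = [1, 6];  Q = [1, 2]
  Insert 2 (step 3): P = [1, 2] / [6];  Q = [1, 2] / [3]
  Insert 4 (step 4): P = [1, 2, 4] / [6];  Q = [1, 2, 4] / [3]
  Insert 7 (step 5): P = [1, 2, 4, 7] / [6];  Q = [1, 2, 4, 5] / [3]
  Insert 8 (step 6): P = [1, 2, 4, 7, 8] / [6];  Q = [1, 2, 4, 5, 6] / [3]
  Insert 3 (step 7): P = [1, 2, 3, 7, 8] / [4] / [6];  Q = [1, 2, 4, 5, 6] / [3] / [7]
  Insert 5 (step 8): P = [1, 2, 3, 5, 8] / [4, 7] / [6];  Q = [1, 2, 4, 5, 6] / [3, 8] / [7]
Final shape: (5, 2, 1).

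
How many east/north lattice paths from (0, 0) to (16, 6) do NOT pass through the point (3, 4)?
Number of paths = 70938

Total paths from (0, 0) to (16, 6): C(22, 16) = 74613. Paths through (3, 4): (paths (0, 0) → (3, 4)) × (paths (3, 4) → (16, 6)) = C(7, 3) · C(15, 13) = 35 · 105 = 3675. Avoidance count = 74613 − 3675 = 70938.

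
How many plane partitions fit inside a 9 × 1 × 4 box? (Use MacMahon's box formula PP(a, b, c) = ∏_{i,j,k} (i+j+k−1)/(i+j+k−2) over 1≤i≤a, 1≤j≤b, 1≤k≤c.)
PP(9, 1, 4) = 715

Evaluate the triple product over i = 1..9, j = 1..1, k = 1..4. The factors are (2/1) · (3/2) · (4/3) · (5/4) · (3/2) · (4/3) · (5/4) · (6/5) · … (36 factors total). The numerators and denominators telescope so the product is an integer; carrying out the multiplication exactly gives PP(9, 1, 4) = 715.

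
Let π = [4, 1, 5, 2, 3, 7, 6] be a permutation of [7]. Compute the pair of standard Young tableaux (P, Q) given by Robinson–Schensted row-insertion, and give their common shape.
P = [1, 2, 3, 6] / [4, 5, 7];  Q = [1, 3, 5, 6] / [2, 4, 7];  common shape = (4, 3)

Row-insert the values π_1, π_2, … into P one at a time, bumping the leftmost entry strictly greater than the inserted value down to the next row. The recording tableau Q records, in position (i, j), the step at which that cell was added to P.
  Insert 4 (step 1): P = [4];  Q = [1]
  Insert 1 (step 2): P = [1] / [4];  Q = [1] / [2]
  Insert 5 (step 3): P = [1, 5] / [4];  Q = [1, 3] / [2]
  Insert 2 (step 4): P = [1, 2] / [4, 5];  Q = [1, 3] / [2, 4]
  Insert 3 (step 5): P = [1, 2, 3] / [4, 5];  Q = [1, 3, 5] / [2, 4]
  Insert 7 (step 6): P = [1, 2, 3, 7] / [4, 5];  Q = [1, 3, 5, 6] / [2, 4]
  Insert 6 (step 7): P = [1, 2, 3, 6] / [4, 5, 7];  Q = [1, 3, 5, 6] / [2, 4, 7]
Final shape: (4, 3).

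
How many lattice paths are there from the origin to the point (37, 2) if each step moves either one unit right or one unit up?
Number of paths = 741

A monotone lattice path from (0, 0) to (37, 2) consists of 37 east steps and 2 north steps in some order, so it is determined by which 37 of the 39 steps are east. The count is C(39, 37) = 741.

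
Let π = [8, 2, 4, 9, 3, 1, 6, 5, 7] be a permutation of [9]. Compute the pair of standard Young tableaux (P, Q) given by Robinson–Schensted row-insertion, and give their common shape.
P = [1, 3, 5, 7] / [2, 6] / [4, 9] / [8];  Q = [1, 3, 4, 9] / [2, 7] / [5, 8] / [6];  common shape = (4, 2, 2, 1)

Row-insert the values π_1, π_2, … into P one at a time, bumping the leftmost entry strictly greater than the inserted value down to the next row. The recording tableau Q records, in position (i, j), the step at which that cell was added to P.
  Insert 8 (step 1): P = [8];  Q = [1]
  Insert 2 (step 2): P = [2] / [8];  Q = [1] / [2]
  Insert 4 (step 3): P = [2, 4] / [8];  Q = [1, 3] / [2]
  Insert 9 (step 4): P = [2, 4, 9] / [8];  Q = [1, 3, 4] / [2]
  Insert 3 (step 5): P = [2, 3, 9] / [4] / [8];  Q = [1, 3, 4] / [2] / [5]
  Insert 1 (step 6): P = [1, 3, 9] / [2] / [4] / [8];  Q = [1, 3, 4] / [2] / [5] / [6]
  Insert 6 (step 7): P = [1, 3, 6] / [2, 9] / [4] / [8];  Q = [1, 3, 4] / [2, 7] / [5] / [6]
  Insert 5 (step 8): P = [1, 3, 5] / [2, 6] / [4, 9] / [8];  Q = [1, 3, 4] / [2, 7] / [5, 8] / [6]
  Insert 7 (step 9): P = [1, 3, 5, 7] / [2, 6] / [4, 9] / [8];  Q = [1, 3, 4, 9] / [2, 7] / [5, 8] / [6]
Final shape: (4, 2, 2, 1).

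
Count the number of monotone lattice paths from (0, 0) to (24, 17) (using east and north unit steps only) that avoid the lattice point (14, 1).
Number of paths = 151504804425

Total paths from (0, 0) to (24, 17): C(41, 24) = 151584480450. Paths through (14, 1): (paths (0, 0) → (14, 1)) × (paths (14, 1) → (24, 17)) = C(15, 14) · C(26, 10) = 15 · 5311735 = 79676025. Avoidance count = 151584480450 − 79676025 = 151504804425.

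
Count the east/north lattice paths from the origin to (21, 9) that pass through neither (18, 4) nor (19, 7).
Number of paths = 10126270

Inclusion–exclusion. Total paths: C(30, 21) = 14307150. Through P₁: C(22, 18)·C(8, 3) = 409640. Through P₂: C(26, 19)·C(4, 2) = 3946800. Since P₁ is strictly southwest of P₂, a monotone path through both must visit P₁ then P₂; paths through both = C(22, 18)·C(4, 1)·C(4, 2) = 175560. Avoid both = 14307150 − 409640 − 3946800 + 175560 = 10126270.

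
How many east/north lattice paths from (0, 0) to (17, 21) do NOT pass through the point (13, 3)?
Number of paths = 28777046980

Total paths from (0, 0) to (17, 21): C(38, 17) = 28781143380. Paths through (13, 3): (paths (0, 0) → (13, 3)) × (paths (13, 3) → (17, 21)) = C(16, 13) · C(22, 4) = 560 · 7315 = 4096400. Avoidance count = 28781143380 − 4096400 = 28777046980.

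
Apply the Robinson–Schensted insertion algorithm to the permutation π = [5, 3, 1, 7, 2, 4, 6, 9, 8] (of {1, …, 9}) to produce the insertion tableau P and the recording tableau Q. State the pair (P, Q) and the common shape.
P = [1, 2, 4, 6, 8] / [3, 7, 9] / [5];  Q = [1, 4, 6, 7, 8] / [2, 5, 9] / [3];  common shape = (5, 3, 1)

Row-insert the values π_1, π_2, … into P one at a time, bumping the leftmost entry strictly greater than the inserted value down to the next row. The recording tableau Q records, in position (i, j), the step at which that cell was added to P.
  Insert 5 (step 1): P = [5];  Q = [1]
  Insert 3 (step 2): P = [3] / [5];  Q = [1] / [2]
  Insert 1 (step 3): P = [1] / [3] / [5];  Q = [1] / [2] / [3]
  Insert 7 (step 4): P = [1, 7] / [3] / [5];  Q = [1, 4] / [2] / [3]
  Insert 2 (step 5): P = [1, 2] / [3, 7] / [5];  Q = [1, 4] / [2, 5] / [3]
  Insert 4 (step 6): P = [1, 2, 4] / [3, 7] / [5];  Q = [1, 4, 6] / [2, 5] / [3]
  Insert 6 (step 7): P = [1, 2, 4, 6] / [3, 7] / [5];  Q = [1, 4, 6, 7] / [2, 5] / [3]
  Insert 9 (step 8): P = [1, 2, 4, 6, 9] / [3, 7] / [5];  Q = [1, 4, 6, 7, 8] / [2, 5] / [3]
  Insert 8 (step 9): P = [1, 2, 4, 6, 8] / [3, 7, 9] / [5];  Q = [1, 4, 6, 7, 8] / [2, 5, 9] / [3]
Final shape: (5, 3, 1).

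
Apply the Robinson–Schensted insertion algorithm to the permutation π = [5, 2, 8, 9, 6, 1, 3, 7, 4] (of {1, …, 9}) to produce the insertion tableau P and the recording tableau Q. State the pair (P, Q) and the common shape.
P = [1, 3, 4] / [2, 6, 7] / [5, 8, 9];  Q = [1, 3, 4] / [2, 5, 8] / [6, 7, 9];  common shape = (3, 3, 3)

Row-insert the values π_1, π_2, … into P one at a time, bumping the leftmost entry strictly greater than the inserted value down to the next row. The recording tableau Q records, in position (i, j), the step at which that cell was added to P.
  Insert 5 (step 1): P = [5];  Q = [1]
  Insert 2 (step 2): P = [2] / [5];  Q = [1] / [2]
  Insert 8 (step 3): P = [2, 8] / [5];  Q = [1, 3] / [2]
  Insert 9 (step 4): P = [2, 8, 9] / [5];  Q = [1, 3, 4] / [2]
  Insert 6 (step 5): P = [2, 6, 9] / [5, 8];  Q = [1, 3, 4] / [2, 5]
  Insert 1 (step 6): P = [1, 6, 9] / [2, 8] / [5];  Q = [1, 3, 4] / [2, 5] / [6]
  Insert 3 (step 7): P = [1, 3, 9] / [2, 6] / [5, 8];  Q = [1, 3, 4] / [2, 5] / [6, 7]
  Insert 7 (step 8): P = [1, 3, 7] / [2, 6, 9] / [5, 8];  Q = [1, 3, 4] / [2, 5, 8] / [6, 7]
  Insert 4 (step 9): P = [1, 3, 4] / [2, 6, 7] / [5, 8, 9];  Q = [1, 3, 4] / [2, 5, 8] / [6, 7, 9]
Final shape: (3, 3, 3).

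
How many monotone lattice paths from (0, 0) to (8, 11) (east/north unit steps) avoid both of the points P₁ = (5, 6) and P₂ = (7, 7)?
Number of paths = 39480

Inclusion–exclusion. Total paths: C(19, 8) = 75582. Through P₁: C(11, 5)·C(8, 3) = 25872. Through P₂: C(14, 7)·C(5, 1) = 17160. Since P₁ is strictly southwest of P₂, a monotone path through both must visit P₁ then P₂; paths through both = C(11, 5)·C(3, 2)·C(5, 1) = 6930. Avoid both = 75582 − 25872 − 17160 + 6930 = 39480.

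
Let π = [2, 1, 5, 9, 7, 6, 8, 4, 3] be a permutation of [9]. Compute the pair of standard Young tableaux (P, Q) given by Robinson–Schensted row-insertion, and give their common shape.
P = [1, 3, 6, 8] / [2, 4] / [5] / [7] / [9];  Q = [1, 3, 4, 7] / [2, 5] / [6] / [8] / [9];  common shape = (4, 2, 1, 1, 1)

Row-insert the values π_1, π_2, … into P one at a time, bumping the leftmost entry strictly greater than the inserted value down to the next row. The recording tableau Q records, in position (i, j), the step at which that cell was added to P.
  Insert 2 (step 1): P = [2];  Q = [1]
  Insert 1 (step 2): P = [1] / [2];  Q = [1] / [2]
  Insert 5 (step 3): P = [1, 5] / [2];  Q = [1, 3] / [2]
  Insert 9 (step 4): P = [1, 5, 9] / [2];  Q = [1, 3, 4] / [2]
  Insert 7 (step 5): P = [1, 5, 7] / [2, 9];  Q = [1, 3, 4] / [2, 5]
  Insert 6 (step 6): P = [1, 5, 6] / [2, 7] / [9];  Q = [1, 3, 4] / [2, 5] / [6]
  Insert 8 (step 7): P = [1, 5, 6, 8] / [2, 7] / [9];  Q = [1, 3, 4, 7] / [2, 5] / [6]
  Insert 4 (step 8): P = [1, 4, 6, 8] / [2, 5] / [7] / [9];  Q = [1, 3, 4, 7] / [2, 5] / [6] / [8]
  Insert 3 (step 9): P = [1, 3, 6, 8] / [2, 4] / [5] / [7] / [9];  Q = [1, 3, 4, 7] / [2, 5] / [6] / [8] / [9]
Final shape: (4, 2, 1, 1, 1).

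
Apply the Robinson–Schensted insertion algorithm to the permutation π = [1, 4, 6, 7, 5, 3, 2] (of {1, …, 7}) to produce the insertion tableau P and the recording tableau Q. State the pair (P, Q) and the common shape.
P = [1, 2, 5, 7] / [3] / [4] / [6];  Q = [1, 2, 3, 4] / [5] / [6] / [7];  common shape = (4, 1, 1, 1)

Row-insert the values π_1, π_2, … into P one at a time, bumping the leftmost entry strictly greater than the inserted value down to the next row. The recording tableau Q records, in position (i, j), the step at which that cell was added to P.
  Insert 1 (step 1): P = [1];  Q = [1]
  Insert 4 (step 2): P = [1, 4];  Q = [1, 2]
  Insert 6 (step 3): P = [1, 4, 6];  Q = [1, 2, 3]
  Insert 7 (step 4): P = [1, 4, 6, 7];  Q = [1, 2, 3, 4]
  Insert 5 (step 5): P = [1, 4, 5, 7] / [6];  Q = [1, 2, 3, 4] / [5]
  Insert 3 (step 6): P = [1, 3, 5, 7] / [4] / [6];  Q = [1, 2, 3, 4] / [5] / [6]
  Insert 2 (step 7): P = [1, 2, 5, 7] / [3] / [4] / [6];  Q = [1, 2, 3, 4] / [5] / [6] / [7]
Final shape: (4, 1, 1, 1).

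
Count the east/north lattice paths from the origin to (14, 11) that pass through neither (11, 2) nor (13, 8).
Number of paths = 3635016

Inclusion–exclusion. Total paths: C(25, 14) = 4457400. Through P₁: C(13, 11)·C(12, 3) = 17160. Through P₂: C(21, 13)·C(4, 1) = 813960. Since P₁ is strictly southwest of P₂, a monotone path through both must visit P₁ then P₂; paths through both = C(13, 11)·C(8, 2)·C(4, 1) = 8736. Avoid both = 4457400 − 17160 − 813960 + 8736 = 3635016.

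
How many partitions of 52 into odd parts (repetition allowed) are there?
p_odd(52) = 4582

Enumerate partitions using only odd parts via the recurrence o(n, m) = o(n, m−2) + o(n−m, m) over odd m, starting from the largest odd part ≤ n. This gives p_odd(52) = 4582. (Euler's theorem: equals the count of distinct-part partitions.)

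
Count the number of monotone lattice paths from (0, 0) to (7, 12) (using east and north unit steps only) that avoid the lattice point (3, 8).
Number of paths = 38838

Total paths from (0, 0) to (7, 12): C(19, 7) = 50388. Paths through (3, 8): (paths (0, 0) → (3, 8)) × (paths (3, 8) → (7, 12)) = C(11, 3) · C(8, 4) = 165 · 70 = 11550. Avoidance count = 50388 − 11550 = 38838.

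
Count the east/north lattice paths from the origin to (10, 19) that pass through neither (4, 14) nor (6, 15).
Number of paths = 15460410

Inclusion–exclusion. Total paths: C(29, 10) = 20030010. Through P₁: C(18, 4)·C(11, 6) = 1413720. Through P₂: C(21, 6)·C(8, 4) = 3798480. Since P₁ is strictly southwest of P₂, a monotone path through both must visit P₁ then P₂; paths through both = C(18, 4)·C(3, 2)·C(8, 4) = 642600. Avoid both = 20030010 − 1413720 − 3798480 + 642600 = 15460410.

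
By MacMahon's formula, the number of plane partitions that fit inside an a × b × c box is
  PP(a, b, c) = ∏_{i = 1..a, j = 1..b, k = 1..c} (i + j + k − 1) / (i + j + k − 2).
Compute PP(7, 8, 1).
PP(7, 8, 1) = 6435

Evaluate the triple product over i = 1..7, j = 1..8, k = 1..1. The factors are (2/1) · (3/2) · (4/3) · (5/4) · (6/5) · (7/6) · (8/7) · (9/8) · … (56 factors total). The numerators and denominators telescope so the product is an integer; carrying out the multiplication exactly gives PP(7, 8, 1) = 6435.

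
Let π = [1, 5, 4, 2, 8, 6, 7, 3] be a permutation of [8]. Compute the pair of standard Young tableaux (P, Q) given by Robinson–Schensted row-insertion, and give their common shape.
P = [1, 2, 3, 7] / [4, 6] / [5, 8];  Q = [1, 2, 5, 7] / [3, 6] / [4, 8];  common shape = (4, 2, 2)

Row-insert the values π_1, π_2, … into P one at a time, bumping the leftmost entry strictly greater than the inserted value down to the next row. The recording tableau Q records, in position (i, j), the step at which that cell was added to P.
  Insert 1 (step 1): P = [1];  Q = [1]
  Insert 5 (step 2): P = [1, 5];  Q = [1, 2]
  Insert 4 (step 3): P = [1, 4] / [5];  Q = [1, 2] / [3]
  Insert 2 (step 4): P = [1, 2] / [4] / [5];  Q = [1, 2] / [3] / [4]
  Insert 8 (step 5): P = [1, 2, 8] / [4] / [5];  Q = [1, 2, 5] / [3] / [4]
  Insert 6 (step 6): P = [1, 2, 6] / [4, 8] / [5];  Q = [1, 2, 5] / [3, 6] / [4]
  Insert 7 (step 7): P = [1, 2, 6, 7] / [4, 8] / [5];  Q = [1, 2, 5, 7] / [3, 6] / [4]
  Insert 3 (step 8): P = [1, 2, 3, 7] / [4, 6] / [5, 8];  Q = [1, 2, 5, 7] / [3, 6] / [4, 8]
Final shape: (4, 2, 2).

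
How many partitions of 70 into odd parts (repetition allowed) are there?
p_odd(70) = 29927

Enumerate partitions using only odd parts via the recurrence o(n, m) = o(n, m−2) + o(n−m, m) over odd m, starting from the largest odd part ≤ n. This gives p_odd(70) = 29927. (Euler's theorem: equals the count of distinct-part partitions.)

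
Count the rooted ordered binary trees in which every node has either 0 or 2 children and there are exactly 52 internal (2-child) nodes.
C_52 = 29869166945772625950142417512

These full binary trees are counted by the Catalan number C_n = (1/(n + 1)) · C(2n, n). For n = 52: C_52 = (1/53) · C(104, 52) = 1583065848125949175357548128136/53 = 29869166945772625950142417512.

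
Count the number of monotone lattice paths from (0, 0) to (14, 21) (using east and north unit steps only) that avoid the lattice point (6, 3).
Number of paths = 2188728300

Total paths from (0, 0) to (14, 21): C(35, 14) = 2319959400. Paths through (6, 3): (paths (0, 0) → (6, 3)) × (paths (6, 3) → (14, 21)) = C(9, 6) · C(26, 8) = 84 · 1562275 = 131231100. Avoidance count = 2319959400 − 131231100 = 2188728300.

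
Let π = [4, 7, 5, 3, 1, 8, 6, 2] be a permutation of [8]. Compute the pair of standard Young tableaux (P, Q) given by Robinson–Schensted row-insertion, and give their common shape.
P = [1, 2, 6] / [3, 5] / [4, 8] / [7];  Q = [1, 2, 6] / [3, 7] / [4, 8] / [5];  common shape = (3, 2, 2, 1)

Row-insert the values π_1, π_2, … into P one at a time, bumping the leftmost entry strictly greater than the inserted value down to the next row. The recording tableau Q records, in position (i, j), the step at which that cell was added to P.
  Insert 4 (step 1): P = [4];  Q = [1]
  Insert 7 (step 2): P = [4, 7];  Q = [1, 2]
  Insert 5 (step 3): P = [4, 5] / [7];  Q = [1, 2] / [3]
  Insert 3 (step 4): P = [3, 5] / [4] / [7];  Q = [1, 2] / [3] / [4]
  Insert 1 (step 5): P = [1, 5] / [3] / [4] / [7];  Q = [1, 2] / [3] / [4] / [5]
  Insert 8 (step 6): P = [1, 5, 8] / [3] / [4] / [7];  Q = [1, 2, 6] / [3] / [4] / [5]
  Insert 6 (step 7): P = [1, 5, 6] / [3, 8] / [4] / [7];  Q = [1, 2, 6] / [3, 7] / [4] / [5]
  Insert 2 (step 8): P = [1, 2, 6] / [3, 5] / [4, 8] / [7];  Q = [1, 2, 6] / [3, 7] / [4, 8] / [5]
Final shape: (3, 2, 2, 1).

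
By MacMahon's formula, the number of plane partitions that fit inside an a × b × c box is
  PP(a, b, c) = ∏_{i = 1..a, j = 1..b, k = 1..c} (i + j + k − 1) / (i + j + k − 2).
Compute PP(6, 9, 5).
PP(6, 9, 5) = 72261531710368

Evaluate the triple product over i = 1..6, j = 1..9, k = 1..5. The factors are (2/1) · (3/2) · (4/3) · (5/4) · (6/5) · (3/2) · (4/3) · (5/4) · … (270 factors total). The numerators and denominators telescope so the product is an integer; carrying out the multiplication exactly gives PP(6, 9, 5) = 72261531710368.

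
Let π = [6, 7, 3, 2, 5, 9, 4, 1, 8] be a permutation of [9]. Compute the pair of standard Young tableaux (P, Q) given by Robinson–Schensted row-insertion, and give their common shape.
P = [1, 4, 8] / [2, 5, 9] / [3, 7] / [6];  Q = [1, 2, 6] / [3, 5, 9] / [4, 7] / [8];  common shape = (3, 3, 2, 1)

Row-insert the values π_1, π_2, … into P one at a time, bumping the leftmost entry strictly greater than the inserted value down to the next row. The recording tableau Q records, in position (i, j), the step at which that cell was added to P.
  Insert 6 (step 1): P = [6];  Q = [1]
  Insert 7 (step 2): P = [6, 7];  Q = [1, 2]
  Insert 3 (step 3): P = [3, 7] / [6];  Q = [1, 2] / [3]
  Insert 2 (step 4): P = [2, 7] / [3] / [6];  Q = [1, 2] / [3] / [4]
  Insert 5 (step 5): P = [2, 5] / [3, 7] / [6];  Q = [1, 2] / [3, 5] / [4]
  Insert 9 (step 6): P = [2, 5, 9] / [3, 7] / [6];  Q = [1, 2, 6] / [3, 5] / [4]
  Insert 4 (step 7): P = [2, 4, 9] / [3, 5] / [6, 7];  Q = [1, 2, 6] / [3, 5] / [4, 7]
  Insert 1 (step 8): P = [1, 4, 9] / [2, 5] / [3, 7] / [6];  Q = [1, 2, 6] / [3, 5] / [4, 7] / [8]
  Insert 8 (step 9): P = [1, 4, 8] / [2, 5, 9] / [3, 7] / [6];  Q = [1, 2, 6] / [3, 5, 9] / [4, 7] / [8]
Final shape: (3, 3, 2, 1).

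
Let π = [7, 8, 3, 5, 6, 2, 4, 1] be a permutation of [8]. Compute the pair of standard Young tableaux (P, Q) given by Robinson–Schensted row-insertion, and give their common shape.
P = [1, 4, 6] / [2, 5] / [3, 8] / [7];  Q = [1, 2, 5] / [3, 4] / [6, 7] / [8];  common shape = (3, 2, 2, 1)

Row-insert the values π_1, π_2, … into P one at a time, bumping the leftmost entry strictly greater than the inserted value down to the next row. The recording tableau Q records, in position (i, j), the step at which that cell was added to P.
  Insert 7 (step 1): P = [7];  Q = [1]
  Insert 8 (step 2): P = [7, 8];  Q = [1, 2]
  Insert 3 (step 3): P = [3, 8] / [7];  Q = [1, 2] / [3]
  Insert 5 (step 4): P = [3, 5] / [7, 8];  Q = [1, 2] / [3, 4]
  Insert 6 (step 5): P = [3, 5, 6] / [7, 8];  Q = [1, 2, 5] / [3, 4]
  Insert 2 (step 6): P = [2, 5, 6] / [3, 8] / [7];  Q = [1, 2, 5] / [3, 4] / [6]
  Insert 4 (step 7): P = [2, 4, 6] / [3, 5] / [7, 8];  Q = [1, 2, 5] / [3, 4] / [6, 7]
  Insert 1 (step 8): P = [1, 4, 6] / [2, 5] / [3, 8] / [7];  Q = [1, 2, 5] / [3, 4] / [6, 7] / [8]
Final shape: (3, 2, 2, 1).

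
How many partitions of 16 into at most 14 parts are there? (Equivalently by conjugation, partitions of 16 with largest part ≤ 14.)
p(16, parts ≤ 14) = 229

Partitions of 16 with all parts ≤ 14: 14+2, 14+1+1, 13+3, 13+2+1, 13+1+1+1, 12+4, 12+3+1, 12+2+2, 12+2+1+1, 12+1+1+1+1, 11+5, 11+4+1, 11+3+2, 11+3+1+1, 11+2+2+1, 11+2+1+1+1, 11+1+1+1+1+1, 10+6, 10+5+1, 10+4+2, 10+4+1+1, 10+3+3, 10+3+2+1, 10+3+1+1+1, 10+2+2+2, 10+2+2+1+1, 10+2+1+1+1+1, 10+1+1+1+1+1+1, 9+7, 9+6+1, … (229 total). Count = 229.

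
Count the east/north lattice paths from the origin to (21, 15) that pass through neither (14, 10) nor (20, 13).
Number of paths = 2789325000

Inclusion–exclusion. Total paths: C(36, 21) = 5567902560. Through P₁: C(24, 14)·C(12, 7) = 1553314752. Through P₂: C(33, 20)·C(3, 1) = 1719499320. Since P₁ is strictly southwest of P₂, a monotone path through both must visit P₁ then P₂; paths through both = C(24, 14)·C(9, 6)·C(3, 1) = 494236512. Avoid both = 5567902560 − 1553314752 − 1719499320 + 494236512 = 2789325000.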